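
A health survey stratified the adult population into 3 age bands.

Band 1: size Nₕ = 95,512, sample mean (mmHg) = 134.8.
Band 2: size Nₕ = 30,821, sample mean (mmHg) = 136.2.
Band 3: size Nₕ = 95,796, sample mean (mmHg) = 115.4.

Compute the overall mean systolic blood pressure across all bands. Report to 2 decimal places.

N = 95512 + 30821 + 95796 = 222129.
Overall mean = Σ (Nₕ/N)·x̄ₕ — weight by population share, not a simple average.
Σ Nₕx̄ₕ = 95512·134.8 + 30821·136.2 + 95796·115.4 = 12875017.6 + 4197820.2 + 11054858.4 = 28127696.2.
Divide by N: 28127696.2 / 222129 = 126.6278... → 126.63.

126.63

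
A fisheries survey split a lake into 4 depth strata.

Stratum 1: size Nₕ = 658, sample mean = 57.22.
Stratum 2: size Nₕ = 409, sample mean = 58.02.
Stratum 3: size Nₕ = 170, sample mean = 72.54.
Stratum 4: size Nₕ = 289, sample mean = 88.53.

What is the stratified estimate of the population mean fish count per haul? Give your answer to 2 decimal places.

N = 1526; weights Wₕ = Nₕ/N = (0.4312, 0.2680, 0.1114, 0.1894).
x̄_st = Σ Wₕ·x̄ₕ = 0.4312·57.22 + 0.2680·58.02 + 0.1114·72.54 + 0.1894·88.53 ≈ 65.0707...
→ 65.07.

65.07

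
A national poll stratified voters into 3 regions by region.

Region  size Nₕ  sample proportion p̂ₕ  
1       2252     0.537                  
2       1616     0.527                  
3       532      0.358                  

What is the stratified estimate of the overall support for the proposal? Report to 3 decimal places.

N = 2252 + 1616 + 532 = 4400.
Overall proportion = Σ (Nₕ/N)·p̂ₕ.
Σ Nₕp̂ₕ = 1209.324 + 851.632 + 190.456 = 2251.412.
2251.412 / 4400 = 0.51168... → 0.512.

0.512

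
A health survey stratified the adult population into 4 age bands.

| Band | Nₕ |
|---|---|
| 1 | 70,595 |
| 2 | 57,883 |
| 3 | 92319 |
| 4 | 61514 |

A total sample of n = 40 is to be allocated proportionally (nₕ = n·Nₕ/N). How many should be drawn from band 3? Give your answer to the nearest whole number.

Share of band 3 = 92319/282311 = 0.32701.
Allocate 40 × 0.32701 = 13.080... → 13.

13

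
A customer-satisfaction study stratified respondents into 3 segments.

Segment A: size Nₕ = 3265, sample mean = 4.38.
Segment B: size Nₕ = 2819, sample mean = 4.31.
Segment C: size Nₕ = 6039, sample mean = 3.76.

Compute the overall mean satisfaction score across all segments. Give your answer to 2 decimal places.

4.05

N = 12123; weights Wₕ = Nₕ/N = (0.2693, 0.2325, 0.4981).
x̄_st = Σ Wₕ·x̄ₕ = 0.2693·4.38 + 0.2325·4.31 + 0.4981·3.76 ≈ 4.0549...
→ 4.05.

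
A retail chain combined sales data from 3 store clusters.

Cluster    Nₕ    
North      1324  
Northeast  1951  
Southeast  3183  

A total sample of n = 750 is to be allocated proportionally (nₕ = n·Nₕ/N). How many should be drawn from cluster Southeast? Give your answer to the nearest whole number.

Share of cluster Southeast = 3183/6458 = 0.49288.
Allocate 750 × 0.49288 = 369.658... → 370.

370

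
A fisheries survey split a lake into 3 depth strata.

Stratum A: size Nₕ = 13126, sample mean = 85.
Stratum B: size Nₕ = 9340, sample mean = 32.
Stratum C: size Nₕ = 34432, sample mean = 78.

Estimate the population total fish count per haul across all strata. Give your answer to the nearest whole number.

4100286

Population total = Σ Nₕ·x̄ₕ (each stratum's size times its mean).
13126·85 + 9340·32 + 34432·78 = 1115710 + 298880 + 2685696 = 4100286.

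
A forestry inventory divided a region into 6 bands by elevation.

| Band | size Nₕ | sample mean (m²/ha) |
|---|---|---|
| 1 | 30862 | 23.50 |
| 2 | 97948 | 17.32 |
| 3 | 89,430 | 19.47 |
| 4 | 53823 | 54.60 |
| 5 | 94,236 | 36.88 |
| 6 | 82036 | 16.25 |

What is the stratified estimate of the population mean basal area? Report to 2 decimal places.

26.57

N = 448335; weights Wₕ = Nₕ/N = (0.0688, 0.2185, 0.1995, 0.1201, 0.2102, 0.1830).
x̄_st = Σ Wₕ·x̄ₕ = 0.0688·23.50 + 0.2185·17.32 + 0.1995·19.47 + 0.1201·54.60 + 0.2102·36.88 + 0.1830·16.25 ≈ 26.5653...
→ 26.57.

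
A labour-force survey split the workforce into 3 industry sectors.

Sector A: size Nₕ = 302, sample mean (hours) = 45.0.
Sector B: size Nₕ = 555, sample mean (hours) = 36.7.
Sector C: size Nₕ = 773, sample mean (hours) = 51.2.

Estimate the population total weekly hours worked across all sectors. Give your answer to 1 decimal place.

A: 302·45.0 = 13590
B: 555·36.7 = 20368.5
C: 773·51.2 = 39577.6
τ̂ = Σ Nₕx̄ₕ = 73536.1.

73536.1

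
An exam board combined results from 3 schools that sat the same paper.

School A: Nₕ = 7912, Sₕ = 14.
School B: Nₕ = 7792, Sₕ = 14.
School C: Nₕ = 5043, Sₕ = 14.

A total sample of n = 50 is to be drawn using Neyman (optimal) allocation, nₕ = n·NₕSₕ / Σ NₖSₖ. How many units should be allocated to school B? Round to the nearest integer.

A: NₕSₕ = 7912·14 = 110768
B: NₕSₕ = 7792·14 = 109088
C: NₕSₕ = 5043·14 = 70602
Σ NₕSₕ = 290458.
n_B = 50·109088/290458 = 18.779... → 19.

19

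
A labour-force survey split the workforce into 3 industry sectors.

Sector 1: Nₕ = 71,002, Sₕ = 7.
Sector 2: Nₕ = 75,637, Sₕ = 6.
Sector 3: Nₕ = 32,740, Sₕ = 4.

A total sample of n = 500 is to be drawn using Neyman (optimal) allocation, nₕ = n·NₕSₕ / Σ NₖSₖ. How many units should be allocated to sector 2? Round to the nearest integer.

1: NₕSₕ = 71002·7 = 497014
2: NₕSₕ = 75637·6 = 453822
3: NₕSₕ = 32740·4 = 130960
Σ NₕSₕ = 1081796.
n_2 = 500·453822/1081796 = 209.754... → 210.

210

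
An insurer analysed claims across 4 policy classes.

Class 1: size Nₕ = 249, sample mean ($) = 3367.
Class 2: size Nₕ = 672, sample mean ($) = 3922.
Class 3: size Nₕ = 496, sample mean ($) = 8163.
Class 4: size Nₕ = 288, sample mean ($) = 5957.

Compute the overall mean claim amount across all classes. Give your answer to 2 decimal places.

N = 249 + 672 + 496 + 288 = 1705.
The stratified mean weights each stratum mean by its population share Nₕ/N.
Σ Nₕx̄ₕ = 249·3367 + 672·3922 + 496·8163 + 288·5957 = 838383 + 2635584 + 4048848 + 1715616 = 9238431.
Divide by N: 9238431 / 1705 = 5418.4346... → 5418.43.

5418.43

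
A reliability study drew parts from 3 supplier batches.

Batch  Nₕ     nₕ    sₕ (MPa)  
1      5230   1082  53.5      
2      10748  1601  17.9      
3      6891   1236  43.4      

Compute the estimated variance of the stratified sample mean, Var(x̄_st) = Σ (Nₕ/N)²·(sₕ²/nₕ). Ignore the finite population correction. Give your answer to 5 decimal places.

0.32093

N = 22869; Wₕ = Nₕ/N.
batch 1: (5230/22869)²·53.5²/1082 = 0.13835324
batch 2: (10748/22869)²·17.9²/1601 = 0.04420544
batch 3: (6891/22869)²·43.4²/1236 = 0.13836656
Sum = 0.32092524 → 0.32093.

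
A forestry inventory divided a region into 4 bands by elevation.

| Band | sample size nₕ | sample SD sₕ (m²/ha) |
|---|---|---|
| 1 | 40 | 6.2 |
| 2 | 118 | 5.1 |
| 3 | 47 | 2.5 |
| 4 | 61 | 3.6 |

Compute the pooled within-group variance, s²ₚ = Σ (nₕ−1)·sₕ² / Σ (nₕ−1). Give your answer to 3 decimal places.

Degrees of freedom: 39 + 117 + 46 + 60 = 262.
Σ(nₕ−1)sₕ² = 39·38.44 + 117·26.01 + 46·6.25 + 60·12.96 = 5607.43.
s²ₚ = 5607.43 / 262 = 21.40240... → 21.402.

21.402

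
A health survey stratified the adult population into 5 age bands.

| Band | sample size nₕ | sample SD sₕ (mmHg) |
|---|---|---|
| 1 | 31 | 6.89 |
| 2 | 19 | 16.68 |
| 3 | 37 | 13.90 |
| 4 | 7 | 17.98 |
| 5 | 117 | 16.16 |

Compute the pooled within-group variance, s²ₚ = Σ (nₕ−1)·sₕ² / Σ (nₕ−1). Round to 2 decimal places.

221.46

1: (31−1)·6.89² = 30·47.4721 = 1424.163
2: (19−1)·16.68² = 18·278.2224 = 5008.0032
3: (37−1)·13.90² = 36·193.21 = 6955.56
4: (7−1)·17.98² = 6·323.2804 = 1939.6824
5: (117−1)·16.16² = 116·261.1456 = 30292.8896
Numerator = 45620.2982; denominator = Σ(nₕ−1) = 206.
s²ₚ = 45620.2982/206 = 221.4578... → 221.46.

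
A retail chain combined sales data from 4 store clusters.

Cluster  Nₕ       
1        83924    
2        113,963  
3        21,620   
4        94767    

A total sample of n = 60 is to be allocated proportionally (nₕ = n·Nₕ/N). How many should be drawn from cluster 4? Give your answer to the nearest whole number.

18

N = 83924 + 113963 + 21620 + 94767 = 314274.
n_4 = 60·94767/314274 = 18.093... → 18.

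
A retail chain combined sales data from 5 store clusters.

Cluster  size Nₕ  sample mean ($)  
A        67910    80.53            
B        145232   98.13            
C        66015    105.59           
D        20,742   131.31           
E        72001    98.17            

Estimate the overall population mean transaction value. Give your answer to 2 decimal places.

98.10

N = 67910 + 145232 + 66015 + 20742 + 72001 = 371900.
The stratified mean weights each stratum mean by its population share Nₕ/N.
Σ Nₕx̄ₕ = 67910·80.53 + 145232·98.13 + 66015·105.59 + 20742·131.31 + 72001·98.17 = 5468792.3 + 14251616.16 + 6970523.85 + 2723632.02 + 7068338.17 = 36482902.5.
Divide by N: 36482902.5 / 371900 = 98.0987... → 98.10.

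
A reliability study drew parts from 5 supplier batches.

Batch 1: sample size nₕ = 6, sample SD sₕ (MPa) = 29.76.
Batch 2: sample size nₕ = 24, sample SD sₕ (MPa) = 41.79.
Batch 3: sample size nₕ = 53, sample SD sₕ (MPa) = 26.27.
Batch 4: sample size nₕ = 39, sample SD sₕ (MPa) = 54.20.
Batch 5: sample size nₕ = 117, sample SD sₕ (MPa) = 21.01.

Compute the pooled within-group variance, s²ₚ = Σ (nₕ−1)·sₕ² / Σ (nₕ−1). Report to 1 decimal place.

Degrees of freedom: 5 + 23 + 52 + 38 + 116 = 234.
Σ(nₕ−1)sₕ² = 5·885.6576 + 23·1746.4041 + 52·690.1129 + 38·2937.64 + 116·441.4201 = 243316.5047.
s²ₚ = 243316.5047 / 234 = 1039.814... → 1039.8.

1039.8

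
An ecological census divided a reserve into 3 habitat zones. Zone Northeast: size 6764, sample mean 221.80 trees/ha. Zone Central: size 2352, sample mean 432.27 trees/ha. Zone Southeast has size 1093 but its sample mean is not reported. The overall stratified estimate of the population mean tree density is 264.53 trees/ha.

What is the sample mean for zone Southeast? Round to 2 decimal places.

168.01

N = 6764 + 2352 + 1093 = 10209.
Overall total = μ·N = 264.53·10209 = 2700586.77.
Subtract the known strata: 6764·221.80 + 2352·432.27 = 2516954.24.
Remaining total for zone Southeast: 2700586.77 − 2516954.24 = 183632.53.
Divide by its size: 183632.53 / 1093 = 168.0078... → 168.01.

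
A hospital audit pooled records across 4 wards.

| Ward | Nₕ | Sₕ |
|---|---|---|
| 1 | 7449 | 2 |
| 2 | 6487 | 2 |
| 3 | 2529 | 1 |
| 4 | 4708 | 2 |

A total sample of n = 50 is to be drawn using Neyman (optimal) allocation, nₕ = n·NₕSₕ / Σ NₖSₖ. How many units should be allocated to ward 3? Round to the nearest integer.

3

1: NₕSₕ = 7449·2 = 14898
2: NₕSₕ = 6487·2 = 12974
3: NₕSₕ = 2529·1 = 2529
4: NₕSₕ = 4708·2 = 9416
Σ NₕSₕ = 39817.
n_3 = 50·2529/39817 = 3.176... → 3.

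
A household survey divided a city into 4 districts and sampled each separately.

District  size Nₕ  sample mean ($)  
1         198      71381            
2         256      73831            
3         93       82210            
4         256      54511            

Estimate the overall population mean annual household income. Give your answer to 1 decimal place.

68038.0

N = 198 + 256 + 93 + 256 = 803.
Overall mean = Σ (Nₕ/N)·x̄ₕ — weight by population share, not a simple average.
Σ Nₕx̄ₕ = 198·71381 + 256·73831 + 93·82210 + 256·54511 = 14133438 + 18900736 + 7645530 + 13954816 = 54634520.
Divide by N: 54634520 / 803 = 68038.007... → 68038.0.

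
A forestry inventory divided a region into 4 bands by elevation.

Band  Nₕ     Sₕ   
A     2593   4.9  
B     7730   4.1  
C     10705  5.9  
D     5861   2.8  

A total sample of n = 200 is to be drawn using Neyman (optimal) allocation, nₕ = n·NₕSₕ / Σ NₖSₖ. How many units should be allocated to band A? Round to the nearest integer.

A: NₕSₕ = 2593·4.9 = 12705.7
B: NₕSₕ = 7730·4.1 = 31693
C: NₕSₕ = 10705·5.9 = 63159.5
D: NₕSₕ = 5861·2.8 = 16410.8
Σ NₕSₕ = 123969.
n_A = 200·12705.7/123969 = 20.498... → 20.

20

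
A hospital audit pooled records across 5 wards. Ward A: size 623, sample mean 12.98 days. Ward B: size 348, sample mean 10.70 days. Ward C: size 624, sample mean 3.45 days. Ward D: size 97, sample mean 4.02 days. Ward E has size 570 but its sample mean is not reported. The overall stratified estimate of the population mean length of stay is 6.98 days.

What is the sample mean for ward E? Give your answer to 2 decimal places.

2.52

N = 623 + 348 + 624 + 97 + 570 = 2262.
Overall total = μ·N = 6.98·2262 = 15788.76.
Subtract the known strata: 623·12.98 + 348·10.70 + 624·3.45 + 97·4.02 = 14352.88.
Remaining total for ward E: 15788.76 − 14352.88 = 1435.88.
Divide by its size: 1435.88 / 570 = 2.5191... → 2.52.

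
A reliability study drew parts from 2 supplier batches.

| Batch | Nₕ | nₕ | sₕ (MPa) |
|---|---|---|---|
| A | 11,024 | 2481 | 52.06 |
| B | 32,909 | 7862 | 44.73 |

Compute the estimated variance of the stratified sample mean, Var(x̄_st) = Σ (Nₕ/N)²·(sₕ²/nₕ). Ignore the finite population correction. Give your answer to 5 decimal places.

N = 43933; Wₕ = Nₕ/N.
batch A: (11024/43933)²·52.06²/2481 = 0.06878255
batch B: (32909/43933)²·44.73²/7862 = 0.14279480
Sum = 0.21157735 → 0.21158.

0.21158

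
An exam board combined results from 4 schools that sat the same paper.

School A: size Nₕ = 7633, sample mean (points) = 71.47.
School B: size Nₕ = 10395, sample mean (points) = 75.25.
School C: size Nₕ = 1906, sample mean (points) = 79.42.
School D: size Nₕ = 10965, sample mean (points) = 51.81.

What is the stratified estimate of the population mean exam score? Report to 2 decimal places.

66.26

x̄_st = (Σ Nₕx̄ₕ) / (Σ Nₕ) = (7633·71.47 + 10395·75.25 + 1906·79.42 + 10965·51.81) / 30899
= 2047225.43 / 30899 = 66.2554... → 66.26.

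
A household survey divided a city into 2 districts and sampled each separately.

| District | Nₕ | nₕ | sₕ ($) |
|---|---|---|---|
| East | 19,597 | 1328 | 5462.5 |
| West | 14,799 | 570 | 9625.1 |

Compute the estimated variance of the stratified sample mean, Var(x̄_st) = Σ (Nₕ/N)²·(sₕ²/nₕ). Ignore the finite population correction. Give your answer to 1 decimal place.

N = 34396; Wₕ = Nₕ/N.
district East: (19597/34396)²·5462.5²/1328 = 7293.7039
district West: (14799/34396)²·9625.1²/570 = 30087.3893
Sum = 37381.0932 → 37381.1.

37381.1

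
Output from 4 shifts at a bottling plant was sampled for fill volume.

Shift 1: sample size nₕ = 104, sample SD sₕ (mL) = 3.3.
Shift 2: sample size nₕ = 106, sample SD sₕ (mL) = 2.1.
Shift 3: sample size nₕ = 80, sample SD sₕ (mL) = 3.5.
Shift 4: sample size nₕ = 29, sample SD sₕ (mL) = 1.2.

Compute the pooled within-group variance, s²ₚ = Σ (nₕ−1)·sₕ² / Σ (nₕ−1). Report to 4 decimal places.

8.2311

Degrees of freedom: 103 + 105 + 79 + 28 = 315.
Σ(nₕ−1)sₕ² = 103·10.89 + 105·4.41 + 79·12.25 + 28·1.44 = 2592.79.
s²ₚ = 2592.79 / 315 = 8.231079... → 8.2311.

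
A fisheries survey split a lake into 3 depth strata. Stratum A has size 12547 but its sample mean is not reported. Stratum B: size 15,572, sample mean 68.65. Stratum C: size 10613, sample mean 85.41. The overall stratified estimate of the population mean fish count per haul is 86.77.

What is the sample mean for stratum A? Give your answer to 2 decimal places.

Σ Nₕx̄ₕ = N·μ, so 12547·x̄_A = 38732·86.77 − (15572·68.65 + 10613·85.41).
= 3360775.64 − 1975474.13 = 1385301.51.
x̄_A = 1385301.51 / 12547 = 110.4090... → 110.41.

110.41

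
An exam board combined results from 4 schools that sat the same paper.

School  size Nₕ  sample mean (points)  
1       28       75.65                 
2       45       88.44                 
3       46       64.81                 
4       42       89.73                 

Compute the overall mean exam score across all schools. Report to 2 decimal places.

N = 28 + 45 + 46 + 42 = 161.
Overall mean = Σ (Nₕ/N)·x̄ₕ — weight by population share, not a simple average.
Σ Nₕx̄ₕ = 28·75.65 + 45·88.44 + 46·64.81 + 42·89.73 = 2118.2 + 3979.8 + 2981.26 + 3768.66 = 12847.92.
Divide by N: 12847.92 / 161 = 79.8007... → 79.80.

79.80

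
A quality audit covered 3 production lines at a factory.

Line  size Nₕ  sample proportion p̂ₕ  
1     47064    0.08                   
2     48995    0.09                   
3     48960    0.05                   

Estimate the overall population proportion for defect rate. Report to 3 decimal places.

Wₕ = Nₕ/N with N = 145019: 0.3245, 0.3379, 0.3376.
p̂_st = 0.3245·0.08 + 0.3379·0.09 + 0.3376·0.05 ≈ 0.07325... → 0.073.

0.073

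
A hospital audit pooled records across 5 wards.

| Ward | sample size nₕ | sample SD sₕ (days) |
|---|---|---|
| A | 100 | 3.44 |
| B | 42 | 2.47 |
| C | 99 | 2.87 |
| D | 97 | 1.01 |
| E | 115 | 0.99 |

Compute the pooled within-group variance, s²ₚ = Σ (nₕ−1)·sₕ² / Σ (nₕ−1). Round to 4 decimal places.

5.4432

A: (100−1)·3.44² = 99·11.8336 = 1171.5264
B: (42−1)·2.47² = 41·6.1009 = 250.1369
C: (99−1)·2.87² = 98·8.2369 = 807.2162
D: (97−1)·1.01² = 96·1.0201 = 97.9296
E: (115−1)·0.99² = 114·0.9801 = 111.7314
Numerator = 2438.5405; denominator = Σ(nₕ−1) = 448.
s²ₚ = 2438.5405/448 = 5.443171... → 5.4432.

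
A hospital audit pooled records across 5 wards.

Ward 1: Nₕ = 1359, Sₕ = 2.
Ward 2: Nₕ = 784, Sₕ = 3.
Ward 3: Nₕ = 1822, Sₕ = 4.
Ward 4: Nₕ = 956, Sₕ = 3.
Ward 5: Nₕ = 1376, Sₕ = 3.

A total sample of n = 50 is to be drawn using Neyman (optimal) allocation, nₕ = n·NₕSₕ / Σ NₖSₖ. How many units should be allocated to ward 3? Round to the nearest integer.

19

1: NₕSₕ = 1359·2 = 2718
2: NₕSₕ = 784·3 = 2352
3: NₕSₕ = 1822·4 = 7288
4: NₕSₕ = 956·3 = 2868
5: NₕSₕ = 1376·3 = 4128
Σ NₕSₕ = 19354.
n_3 = 50·7288/19354 = 18.828... → 19.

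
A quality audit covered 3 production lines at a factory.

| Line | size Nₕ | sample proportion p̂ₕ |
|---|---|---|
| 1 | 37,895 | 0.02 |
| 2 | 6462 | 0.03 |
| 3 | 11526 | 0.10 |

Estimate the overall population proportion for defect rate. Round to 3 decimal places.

0.038

Wₕ = Nₕ/N with N = 55883: 0.6781, 0.1156, 0.2063.
p̂_st = 0.6781·0.02 + 0.1156·0.03 + 0.2063·0.10 ≈ 0.03766... → 0.038.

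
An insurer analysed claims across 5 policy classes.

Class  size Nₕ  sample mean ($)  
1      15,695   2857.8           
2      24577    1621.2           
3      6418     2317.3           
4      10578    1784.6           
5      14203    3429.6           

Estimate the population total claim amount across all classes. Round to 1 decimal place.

167157942.4

1: 15695·2857.8 = 44853171
2: 24577·1621.2 = 39844232.4
3: 6418·2317.3 = 14872431.4
4: 10578·1784.6 = 18877498.8
5: 14203·3429.6 = 48710608.8
τ̂ = Σ Nₕx̄ₕ = 167157942.4.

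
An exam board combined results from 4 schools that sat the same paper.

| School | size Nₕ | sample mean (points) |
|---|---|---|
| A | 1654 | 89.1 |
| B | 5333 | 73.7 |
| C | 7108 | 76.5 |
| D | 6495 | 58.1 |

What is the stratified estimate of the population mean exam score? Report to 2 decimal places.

x̄_st = (Σ Nₕx̄ₕ) / (Σ Nₕ) = (1654·89.1 + 5333·73.7 + 7108·76.5 + 6495·58.1) / 20590
= 1461535 / 20590 = 70.9828... → 70.98.

70.98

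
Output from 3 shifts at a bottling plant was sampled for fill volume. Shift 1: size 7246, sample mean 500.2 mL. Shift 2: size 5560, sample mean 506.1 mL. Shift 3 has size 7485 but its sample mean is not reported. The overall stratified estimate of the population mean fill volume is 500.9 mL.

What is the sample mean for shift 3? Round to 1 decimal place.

497.7

Σ Nₕx̄ₕ = N·μ, so 7485·x̄_3 = 20291·500.9 − (7246·500.2 + 5560·506.1).
= 10163761.9 − 6438365.2 = 3725396.7.
x̄_3 = 3725396.7 / 7485 = 497.715... → 497.7.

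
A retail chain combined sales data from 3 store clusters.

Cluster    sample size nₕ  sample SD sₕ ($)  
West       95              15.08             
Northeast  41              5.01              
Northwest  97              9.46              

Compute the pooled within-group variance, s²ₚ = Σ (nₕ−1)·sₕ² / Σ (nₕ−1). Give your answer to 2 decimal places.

134.66

West: (95−1)·15.08² = 94·227.4064 = 21376.2016
Northeast: (41−1)·5.01² = 40·25.1001 = 1004.004
Northwest: (97−1)·9.46² = 96·89.4916 = 8591.1936
Numerator = 30971.3992; denominator = Σ(nₕ−1) = 230.
s²ₚ = 30971.3992/230 = 134.6583... → 134.66.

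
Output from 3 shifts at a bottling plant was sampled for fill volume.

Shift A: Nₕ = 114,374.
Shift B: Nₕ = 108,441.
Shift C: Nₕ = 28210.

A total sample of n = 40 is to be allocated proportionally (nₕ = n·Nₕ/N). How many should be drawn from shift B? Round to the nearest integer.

17

N = 114374 + 108441 + 28210 = 251025.
n_B = 40·108441/251025 = 17.280... → 17.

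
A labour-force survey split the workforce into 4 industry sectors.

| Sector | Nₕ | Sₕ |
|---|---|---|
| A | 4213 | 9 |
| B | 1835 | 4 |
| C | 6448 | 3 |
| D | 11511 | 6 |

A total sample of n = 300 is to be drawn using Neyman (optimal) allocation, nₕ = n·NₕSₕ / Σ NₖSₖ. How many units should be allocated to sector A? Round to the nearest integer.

Σ NₕSₕ = 4213·9 + 1835·4 + 6448·3 + 11511·6 = 133667.
Share for A: 37917/133667 = 0.28367.
n_A = 300 × 0.28367 = 85.100... → 85.

85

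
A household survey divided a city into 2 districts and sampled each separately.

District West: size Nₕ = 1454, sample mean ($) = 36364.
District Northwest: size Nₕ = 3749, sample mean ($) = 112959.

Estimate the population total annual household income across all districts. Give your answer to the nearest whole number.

476356547

Population total = Σ Nₕ·x̄ₕ (each stratum's size times its mean).
1454·36364 + 3749·112959 = 52873256 + 423483291 = 476356547.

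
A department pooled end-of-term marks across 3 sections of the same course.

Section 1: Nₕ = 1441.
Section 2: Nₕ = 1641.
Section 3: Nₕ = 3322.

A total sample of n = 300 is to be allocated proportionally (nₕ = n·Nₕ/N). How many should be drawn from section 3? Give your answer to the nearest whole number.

Share of section 3 = 3322/6404 = 0.51874.
Allocate 300 × 0.51874 = 155.621... → 156.

156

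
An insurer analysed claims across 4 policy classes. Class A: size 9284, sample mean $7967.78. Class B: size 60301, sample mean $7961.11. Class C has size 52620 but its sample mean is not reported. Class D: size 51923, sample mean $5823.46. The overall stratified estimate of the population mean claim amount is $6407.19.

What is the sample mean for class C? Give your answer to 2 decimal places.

Σ Nₕx̄ₕ = N·μ, so 52620·x̄_C = 174128·6407.19 − (9284·7967.78 + 60301·7961.11 + 51923·5823.46).
= 1115671180.32 − 856407277.21 = 259263903.11.
x̄_C = 259263903.11 / 52620 = 4927.0981... → 4927.10.

4927.10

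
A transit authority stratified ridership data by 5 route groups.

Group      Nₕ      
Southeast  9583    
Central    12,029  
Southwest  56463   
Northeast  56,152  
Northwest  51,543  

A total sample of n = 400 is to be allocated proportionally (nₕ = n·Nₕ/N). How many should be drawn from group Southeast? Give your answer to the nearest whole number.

Share of group Southeast = 9583/185770 = 0.05159.
Allocate 400 × 0.05159 = 20.634... → 21.

21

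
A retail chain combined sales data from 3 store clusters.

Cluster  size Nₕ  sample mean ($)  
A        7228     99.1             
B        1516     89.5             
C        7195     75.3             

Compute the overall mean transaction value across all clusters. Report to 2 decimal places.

N = 15939; weights Wₕ = Nₕ/N = (0.4535, 0.0951, 0.4514).
x̄_st = Σ Wₕ·x̄ₕ = 0.4535·99.1 + 0.0951·89.5 + 0.4514·75.3 ≈ 87.4434...
→ 87.44.

87.44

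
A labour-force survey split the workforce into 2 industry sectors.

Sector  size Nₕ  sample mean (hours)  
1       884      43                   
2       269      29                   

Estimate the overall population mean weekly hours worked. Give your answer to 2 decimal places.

39.73

N = 1153; weights Wₕ = Nₕ/N = (0.7667, 0.2333).
x̄_st = Σ Wₕ·x̄ₕ = 0.7667·43 + 0.2333·29 ≈ 39.7337...
→ 39.73.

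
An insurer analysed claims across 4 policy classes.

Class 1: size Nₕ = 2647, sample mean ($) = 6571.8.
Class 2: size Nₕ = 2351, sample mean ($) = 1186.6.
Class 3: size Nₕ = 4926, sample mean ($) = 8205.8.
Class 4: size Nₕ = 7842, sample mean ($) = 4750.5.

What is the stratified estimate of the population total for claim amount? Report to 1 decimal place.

97860443.0

1: 2647·6571.8 = 17395554.6
2: 2351·1186.6 = 2789696.6
3: 4926·8205.8 = 40421770.8
4: 7842·4750.5 = 37253421
τ̂ = Σ Nₕx̄ₕ = 97860443.0.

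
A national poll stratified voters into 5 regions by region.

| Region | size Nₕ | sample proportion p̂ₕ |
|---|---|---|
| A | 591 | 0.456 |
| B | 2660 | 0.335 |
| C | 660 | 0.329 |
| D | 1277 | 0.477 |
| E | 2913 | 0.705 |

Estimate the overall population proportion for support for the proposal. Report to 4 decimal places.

Wₕ = Nₕ/N with N = 8101: 0.0730, 0.3284, 0.0815, 0.1576, 0.3596.
p̂_st = 0.0730·0.456 + 0.3284·0.335 + 0.0815·0.329 + 0.1576·0.477 + 0.3596·0.705 ≈ 0.498769... → 0.4988.

0.4988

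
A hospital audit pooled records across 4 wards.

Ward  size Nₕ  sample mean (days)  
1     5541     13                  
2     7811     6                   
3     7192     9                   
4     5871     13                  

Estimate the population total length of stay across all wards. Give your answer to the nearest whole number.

1: 5541·13 = 72033
2: 7811·6 = 46866
3: 7192·9 = 64728
4: 5871·13 = 76323
τ̂ = Σ Nₕx̄ₕ = 259950.

259950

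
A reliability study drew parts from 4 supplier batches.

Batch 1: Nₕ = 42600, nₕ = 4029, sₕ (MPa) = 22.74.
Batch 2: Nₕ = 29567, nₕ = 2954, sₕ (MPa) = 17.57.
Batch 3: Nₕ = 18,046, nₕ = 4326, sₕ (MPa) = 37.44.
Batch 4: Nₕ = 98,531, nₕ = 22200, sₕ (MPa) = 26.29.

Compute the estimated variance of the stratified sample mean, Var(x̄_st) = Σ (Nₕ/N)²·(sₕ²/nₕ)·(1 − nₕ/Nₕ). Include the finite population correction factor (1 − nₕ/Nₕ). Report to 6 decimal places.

N = 188744. Term for each stratum: Wₕ²sₕ²/nₕ·(1−nₕ/Nₕ).
Var(x̄_st) = 0.005919811 + 0.002308276 + 0.002252029 + 0.006572880 = 0.017052997 → 0.017053.

0.017053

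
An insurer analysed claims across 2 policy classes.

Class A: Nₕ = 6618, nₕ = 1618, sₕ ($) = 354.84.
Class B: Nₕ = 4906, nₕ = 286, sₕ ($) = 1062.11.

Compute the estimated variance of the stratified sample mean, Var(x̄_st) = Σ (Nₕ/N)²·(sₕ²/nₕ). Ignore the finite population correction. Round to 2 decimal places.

N = 11524; Wₕ = Nₕ/N.
class A: (6618/11524)²·354.84²/1618 = 25.66455
class B: (4906/11524)²·1062.11²/286 = 714.86091
Sum = 740.52546 → 740.53.

740.53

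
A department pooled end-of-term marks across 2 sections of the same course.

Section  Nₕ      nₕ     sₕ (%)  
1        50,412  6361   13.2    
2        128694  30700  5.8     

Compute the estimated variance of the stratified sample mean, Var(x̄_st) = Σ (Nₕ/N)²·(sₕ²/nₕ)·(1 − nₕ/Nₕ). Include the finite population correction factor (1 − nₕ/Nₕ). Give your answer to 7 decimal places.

0.0023270

N = 179106. Term for each stratum: Wₕ²sₕ²/nₕ·(1−nₕ/Nₕ).
Var(x̄_st) = 0.0018962339 + 0.0004307796 = 0.0023270135 → 0.0023270.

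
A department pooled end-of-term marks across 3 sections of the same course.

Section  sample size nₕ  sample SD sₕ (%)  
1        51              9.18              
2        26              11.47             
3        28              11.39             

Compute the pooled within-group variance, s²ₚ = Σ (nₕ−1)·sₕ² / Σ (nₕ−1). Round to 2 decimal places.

1: (51−1)·9.18² = 50·84.2724 = 4213.62
2: (26−1)·11.47² = 25·131.5609 = 3289.0225
3: (28−1)·11.39² = 27·129.7321 = 3502.7667
Numerator = 11005.4092; denominator = Σ(nₕ−1) = 102.
s²ₚ = 11005.4092/102 = 107.8962... → 107.90.

107.90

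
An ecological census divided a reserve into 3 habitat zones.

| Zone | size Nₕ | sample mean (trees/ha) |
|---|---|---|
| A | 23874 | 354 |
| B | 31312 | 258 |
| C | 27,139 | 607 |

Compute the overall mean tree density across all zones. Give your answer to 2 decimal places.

400.89

N = 82325; weights Wₕ = Nₕ/N = (0.2900, 0.3803, 0.3297).
x̄_st = Σ Wₕ·x̄ₕ = 0.2900·354 + 0.3803·258 + 0.3297·607 ≈ 400.8899...
→ 400.89.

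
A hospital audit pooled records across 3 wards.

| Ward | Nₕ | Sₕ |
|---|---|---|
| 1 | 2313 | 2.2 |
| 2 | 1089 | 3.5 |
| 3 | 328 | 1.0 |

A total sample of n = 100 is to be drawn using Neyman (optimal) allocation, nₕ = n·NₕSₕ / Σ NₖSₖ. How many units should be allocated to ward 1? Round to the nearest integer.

1: NₕSₕ = 2313·2.2 = 5088.6
2: NₕSₕ = 1089·3.5 = 3811.5
3: NₕSₕ = 328·1.0 = 328
Σ NₕSₕ = 9228.1.
n_1 = 100·5088.6/9228.1 = 55.142... → 55.

55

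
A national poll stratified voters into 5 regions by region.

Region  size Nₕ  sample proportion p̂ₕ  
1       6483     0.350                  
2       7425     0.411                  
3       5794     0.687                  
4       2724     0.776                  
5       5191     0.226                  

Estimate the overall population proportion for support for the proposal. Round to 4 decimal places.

Wₕ = Nₕ/N with N = 27617: 0.2347, 0.2689, 0.2098, 0.0986, 0.1880.
p̂_st = 0.2347·0.350 + 0.2689·0.411 + 0.2098·0.687 + 0.0986·0.776 + 0.1880·0.226 ≈ 0.455813... → 0.4558.

0.4558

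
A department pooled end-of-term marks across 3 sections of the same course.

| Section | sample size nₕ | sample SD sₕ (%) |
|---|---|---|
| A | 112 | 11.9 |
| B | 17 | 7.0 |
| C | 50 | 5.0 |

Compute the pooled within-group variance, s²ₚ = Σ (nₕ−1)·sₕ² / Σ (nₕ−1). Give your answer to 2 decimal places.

100.73

Degrees of freedom: 111 + 16 + 49 = 176.
Σ(nₕ−1)sₕ² = 111·141.61 + 16·49 + 49·25 = 17727.71.
s²ₚ = 17727.71 / 176 = 100.7256... → 100.73.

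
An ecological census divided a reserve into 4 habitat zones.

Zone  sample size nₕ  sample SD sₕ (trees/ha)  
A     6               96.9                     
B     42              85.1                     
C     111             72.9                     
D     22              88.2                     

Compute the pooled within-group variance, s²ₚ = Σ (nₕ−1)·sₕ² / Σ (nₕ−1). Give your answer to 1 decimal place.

Degrees of freedom: 5 + 41 + 110 + 21 = 177.
Σ(nₕ−1)sₕ² = 5·9389.61 + 41·7242.01 + 110·5314.41 + 21·7779.24 = 1091819.6.
s²ₚ = 1091819.6 / 177 = 6168.472... → 6168.5.

6168.5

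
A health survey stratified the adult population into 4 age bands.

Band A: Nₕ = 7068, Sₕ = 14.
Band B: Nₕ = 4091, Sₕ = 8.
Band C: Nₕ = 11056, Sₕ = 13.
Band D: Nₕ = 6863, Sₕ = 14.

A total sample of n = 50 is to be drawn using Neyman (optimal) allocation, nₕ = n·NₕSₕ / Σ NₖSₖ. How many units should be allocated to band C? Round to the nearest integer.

19

Σ NₕSₕ = 7068·14 + 4091·8 + 11056·13 + 6863·14 = 371490.
Share for C: 143728/371490 = 0.38690.
n_C = 50 × 0.38690 = 19.345... → 19.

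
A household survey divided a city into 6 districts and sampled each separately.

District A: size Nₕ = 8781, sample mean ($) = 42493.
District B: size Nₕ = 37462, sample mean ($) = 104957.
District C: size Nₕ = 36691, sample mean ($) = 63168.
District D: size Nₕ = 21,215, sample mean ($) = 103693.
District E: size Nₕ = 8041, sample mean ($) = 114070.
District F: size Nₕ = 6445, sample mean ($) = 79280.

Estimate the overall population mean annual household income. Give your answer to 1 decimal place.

86406.0

N = 8781 + 37462 + 36691 + 21215 + 8041 + 6445 = 118635.
The stratified mean weights each stratum mean by its population share Nₕ/N.
Σ Nₕx̄ₕ = 8781·42493 + 37462·104957 + 36691·63168 + 21215·103693 + 8041·114070 + 6445·79280 = 373131033 + 3931899134 + 2317697088 + 2199846995 + 917236870 + 510959600 = 10250770720.
Divide by N: 10250770720 / 118635 = 86405.957... → 86406.0.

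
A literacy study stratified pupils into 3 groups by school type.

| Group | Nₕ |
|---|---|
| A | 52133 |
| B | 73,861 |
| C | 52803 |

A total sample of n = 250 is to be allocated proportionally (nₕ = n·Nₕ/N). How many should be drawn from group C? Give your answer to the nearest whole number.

Share of group C = 52803/178797 = 0.29532.
Allocate 250 × 0.29532 = 73.831... → 74.

74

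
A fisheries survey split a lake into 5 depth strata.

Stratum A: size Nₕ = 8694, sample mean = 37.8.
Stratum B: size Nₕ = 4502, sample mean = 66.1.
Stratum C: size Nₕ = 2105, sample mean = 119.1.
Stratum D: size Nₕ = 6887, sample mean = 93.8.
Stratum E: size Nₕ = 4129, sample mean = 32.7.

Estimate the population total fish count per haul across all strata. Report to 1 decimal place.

A: 8694·37.8 = 328633.2
B: 4502·66.1 = 297582.2
C: 2105·119.1 = 250705.5
D: 6887·93.8 = 646000.6
E: 4129·32.7 = 135018.3
τ̂ = Σ Nₕx̄ₕ = 1657939.8.

1657939.8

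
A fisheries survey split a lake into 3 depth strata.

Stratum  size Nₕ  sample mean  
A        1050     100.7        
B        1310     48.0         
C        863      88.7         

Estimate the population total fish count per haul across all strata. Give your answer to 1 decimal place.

Population total = Σ Nₕ·x̄ₕ (each stratum's size times its mean).
1050·100.7 + 1310·48.0 + 863·88.7 = 105735 + 62880 + 76548.1 = 245163.1.

245163.1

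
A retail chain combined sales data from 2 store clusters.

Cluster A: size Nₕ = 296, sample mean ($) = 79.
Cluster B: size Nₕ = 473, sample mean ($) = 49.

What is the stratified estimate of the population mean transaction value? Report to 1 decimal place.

60.5

x̄_st = (Σ Nₕx̄ₕ) / (Σ Nₕ) = (296·79 + 473·49) / 769
= 46561 / 769 = 60.547... → 60.5.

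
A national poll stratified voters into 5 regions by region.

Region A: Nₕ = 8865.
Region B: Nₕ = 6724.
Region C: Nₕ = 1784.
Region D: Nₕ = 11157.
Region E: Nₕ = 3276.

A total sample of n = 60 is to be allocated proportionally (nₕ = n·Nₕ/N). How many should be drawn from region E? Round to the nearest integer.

N = 8865 + 6724 + 1784 + 11157 + 3276 = 31806.
n_E = 60·3276/31806 = 6.180... → 6.

6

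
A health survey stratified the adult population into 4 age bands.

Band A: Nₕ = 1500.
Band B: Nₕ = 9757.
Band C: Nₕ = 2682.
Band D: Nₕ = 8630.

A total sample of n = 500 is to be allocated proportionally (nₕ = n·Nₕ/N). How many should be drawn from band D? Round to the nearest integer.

191

Share of band D = 8630/22569 = 0.38238.
Allocate 500 × 0.38238 = 191.191... → 191.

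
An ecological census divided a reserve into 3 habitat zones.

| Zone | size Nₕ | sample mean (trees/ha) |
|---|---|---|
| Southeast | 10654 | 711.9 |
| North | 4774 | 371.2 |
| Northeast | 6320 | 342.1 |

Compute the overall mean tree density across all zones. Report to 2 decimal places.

529.65

x̄_st = (Σ Nₕx̄ₕ) / (Σ Nₕ) = (10654·711.9 + 4774·371.2 + 6320·342.1) / 21748
= 11518763.4 / 21748 = 529.6470... → 529.65.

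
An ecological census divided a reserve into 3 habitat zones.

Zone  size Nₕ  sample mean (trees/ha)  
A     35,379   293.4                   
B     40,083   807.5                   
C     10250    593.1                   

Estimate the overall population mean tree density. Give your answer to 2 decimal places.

569.66

N = 35379 + 40083 + 10250 = 85712.
The stratified mean weights each stratum mean by its population share Nₕ/N.
Σ Nₕx̄ₕ = 35379·293.4 + 40083·807.5 + 10250·593.1 = 10380198.6 + 32367022.5 + 6079275 = 48826496.1.
Divide by N: 48826496.1 / 85712 = 569.6576... → 569.66.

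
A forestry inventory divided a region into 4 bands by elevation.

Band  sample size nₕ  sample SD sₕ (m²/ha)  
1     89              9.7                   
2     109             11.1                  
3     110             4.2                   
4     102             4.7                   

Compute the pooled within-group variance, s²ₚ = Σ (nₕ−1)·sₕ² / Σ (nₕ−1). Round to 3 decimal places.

1: (89−1)·9.7² = 88·94.09 = 8279.92
2: (109−1)·11.1² = 108·123.21 = 13306.68
3: (110−1)·4.2² = 109·17.64 = 1922.76
4: (102−1)·4.7² = 101·22.09 = 2231.09
Numerator = 25740.45; denominator = Σ(nₕ−1) = 406.
s²ₚ = 25740.45/406 = 63.40012... → 63.400.

63.400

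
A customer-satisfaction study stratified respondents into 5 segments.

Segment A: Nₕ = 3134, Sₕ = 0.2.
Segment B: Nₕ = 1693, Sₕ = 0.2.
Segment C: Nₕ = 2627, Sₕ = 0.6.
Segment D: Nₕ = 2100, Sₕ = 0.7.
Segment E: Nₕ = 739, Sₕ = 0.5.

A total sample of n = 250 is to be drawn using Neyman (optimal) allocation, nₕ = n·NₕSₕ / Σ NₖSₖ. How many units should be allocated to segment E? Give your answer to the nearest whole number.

21

Σ NₕSₕ = 3134·0.2 + 1693·0.2 + 2627·0.6 + 2100·0.7 + 739·0.5 = 4381.1.
Share for E: 369.5/4381.1 = 0.08434.
n_E = 250 × 0.08434 = 21.085... → 21.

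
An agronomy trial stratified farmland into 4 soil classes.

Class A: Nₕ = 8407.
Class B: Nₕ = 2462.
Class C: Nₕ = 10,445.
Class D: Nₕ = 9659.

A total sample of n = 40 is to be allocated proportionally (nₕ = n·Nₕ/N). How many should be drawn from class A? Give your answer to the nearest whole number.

11

N = 8407 + 2462 + 10445 + 9659 = 30973.
n_A = 40·8407/30973 = 10.857... → 11.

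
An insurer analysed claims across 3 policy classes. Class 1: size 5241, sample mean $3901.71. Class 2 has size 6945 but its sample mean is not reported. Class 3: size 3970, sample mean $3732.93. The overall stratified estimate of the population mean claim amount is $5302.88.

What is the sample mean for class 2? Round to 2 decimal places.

N = 5241 + 6945 + 3970 = 16156.
Overall total = μ·N = 5302.88·16156 = 85673329.28.
Subtract the known strata: 5241·3901.71 + 3970·3732.93 = 35268594.21.
Remaining total for class 2: 85673329.28 − 35268594.21 = 50404735.07.
Divide by its size: 50404735.07 / 6945 = 7257.7012... → 7257.70.

7257.70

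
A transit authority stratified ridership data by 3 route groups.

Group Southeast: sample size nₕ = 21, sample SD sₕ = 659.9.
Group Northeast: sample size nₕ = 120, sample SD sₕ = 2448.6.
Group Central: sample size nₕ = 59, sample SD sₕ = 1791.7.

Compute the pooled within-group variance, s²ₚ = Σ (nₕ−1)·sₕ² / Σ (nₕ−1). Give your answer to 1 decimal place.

Southeast: (21−1)·659.9² = 20·435468.01 = 8709360.2
Northeast: (120−1)·2448.6² = 119·5995641.96 = 713481393.24
Central: (59−1)·1791.7² = 58·3210188.89 = 186190955.62
Numerator = 908381709.06; denominator = Σ(nₕ−1) = 197.
s²ₚ = 908381709.06/197 = 4611074.665... → 4611074.7.

4611074.7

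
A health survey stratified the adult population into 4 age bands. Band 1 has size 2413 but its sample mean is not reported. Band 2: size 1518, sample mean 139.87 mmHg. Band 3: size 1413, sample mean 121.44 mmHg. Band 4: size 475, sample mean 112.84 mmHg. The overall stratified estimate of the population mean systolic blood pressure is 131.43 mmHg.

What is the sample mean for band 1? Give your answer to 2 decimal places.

Σ Nₕx̄ₕ = N·μ, so 2413·x̄_1 = 5819·131.43 − (1518·139.87 + 1413·121.44 + 475·112.84).
= 764791.17 − 437516.38 = 327274.79.
x̄_1 = 327274.79 / 2413 = 135.6298... → 135.63.

135.63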